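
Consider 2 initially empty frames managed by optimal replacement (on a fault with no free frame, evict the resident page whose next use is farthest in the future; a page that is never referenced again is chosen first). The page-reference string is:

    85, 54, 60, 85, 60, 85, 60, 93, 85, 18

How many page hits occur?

85 -> miss, frames [85]
54 -> miss, frames [85, 54]
60 -> miss, evict 54, frames [85, 60]
85 -> hit
60 -> hit
85 -> hit
60 -> hit
93 -> miss, evict 60, frames [85, 93]
85 -> hit
18 -> miss, evict 93, frames [85, 18]
Hits: 5.

5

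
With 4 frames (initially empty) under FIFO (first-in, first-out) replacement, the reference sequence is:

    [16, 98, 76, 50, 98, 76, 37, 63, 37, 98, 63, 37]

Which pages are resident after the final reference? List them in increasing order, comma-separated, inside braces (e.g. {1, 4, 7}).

{37, 50, 63, 98}

16 → fault, frames (16)
98 → fault, frames (16 98)
76 → fault, frames (16 98 76)
50 → fault, frames (16 98 76 50)
98 → hit
76 → hit
37 → fault, evict 16, frames (98 76 50 37)
63 → fault, evict 98, frames (76 50 37 63)
37 → hit
98 → fault, evict 76, frames (50 37 63 98)
63 → hit
37 → hit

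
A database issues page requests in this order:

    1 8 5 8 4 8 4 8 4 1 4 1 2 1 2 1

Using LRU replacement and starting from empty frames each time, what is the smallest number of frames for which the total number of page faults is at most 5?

f=1: 16 faults
f=2: 6 faults
f=3: 6 faults
f=4: 5 faults
f=5: 5 faults
Smallest f with faults ≤ 5 is 4.

4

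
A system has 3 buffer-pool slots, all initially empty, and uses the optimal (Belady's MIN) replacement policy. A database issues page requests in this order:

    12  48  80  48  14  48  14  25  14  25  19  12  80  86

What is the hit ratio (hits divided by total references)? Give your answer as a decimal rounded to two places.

0.43

12: fault, frames {12}
48: fault, frames {12,48}
80: fault, frames {12,48,80}
48: hit
14: fault, evict 80, frames {12,48,14}
48: hit
14: hit
25: fault, evict 48, frames {12,14,25}
14: hit
25: hit
19: fault, evict 25, frames {12,14,19}
12: hit
80: fault, evict 19, frames {12,14,80}
86: fault, evict 80, frames {12,14,86}
Hits: 6 of 14 references → 6/14 = 0.4286.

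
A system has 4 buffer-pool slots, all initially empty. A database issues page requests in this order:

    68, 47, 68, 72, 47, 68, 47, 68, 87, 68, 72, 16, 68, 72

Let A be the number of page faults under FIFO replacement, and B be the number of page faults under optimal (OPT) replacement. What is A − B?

1

Under FIFO: F F . F . . . . F . . F F . → 6 faults.
Under OPT: F F . F . . . . F . . F . . → 5 faults.
A − B = 6 − 5 = 1.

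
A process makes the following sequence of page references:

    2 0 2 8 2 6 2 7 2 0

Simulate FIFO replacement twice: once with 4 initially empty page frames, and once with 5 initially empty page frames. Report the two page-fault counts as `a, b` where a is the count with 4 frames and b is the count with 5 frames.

4 frames: F F . F . F . F F F → 7 faults.
5 frames: F F . F . F . F . . → 5 faults.
5 < 7: adding a frame reduced faults, as is typical.

7, 5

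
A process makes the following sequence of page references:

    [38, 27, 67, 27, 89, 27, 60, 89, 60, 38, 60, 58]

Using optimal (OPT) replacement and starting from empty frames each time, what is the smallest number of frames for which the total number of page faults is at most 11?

f=1: 12 faults
f=2: 7 faults
f=3: 6 faults
f=4: 6 faults
f=5: 6 faults
f=6: 6 faults
Smallest f with faults ≤ 11 is 2.

2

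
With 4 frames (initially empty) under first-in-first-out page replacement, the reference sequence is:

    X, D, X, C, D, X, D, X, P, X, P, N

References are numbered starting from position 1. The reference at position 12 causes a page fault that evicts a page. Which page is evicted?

X

pos 1: X → miss, frames (X)
pos 2: D → miss, frames (X D)
pos 3: X → hit
pos 4: C → miss, frames (X D C)
pos 5: D → hit
pos 6: X → hit
pos 7: D → hit
pos 8: X → hit
pos 9: P → miss, frames (X D C P)
pos 10: X → hit
pos 11: P → hit
pos 12: N → miss, evict X, frames (D C P N)
At position 12, page X is evicted.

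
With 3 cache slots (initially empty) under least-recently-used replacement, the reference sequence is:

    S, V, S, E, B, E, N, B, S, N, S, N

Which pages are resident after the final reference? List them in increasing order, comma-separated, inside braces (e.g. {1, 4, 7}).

S → miss, frames {S}
V → miss, frames {S,V}
S → hit
E → miss, frames {V,S,E}
B → miss, evict V, frames {S,E,B}
E → hit
N → miss, evict S, frames {B,E,N}
B → hit
S → miss, evict E, frames {N,B,S}
N → hit
S → hit
N → hit

{B, N, S}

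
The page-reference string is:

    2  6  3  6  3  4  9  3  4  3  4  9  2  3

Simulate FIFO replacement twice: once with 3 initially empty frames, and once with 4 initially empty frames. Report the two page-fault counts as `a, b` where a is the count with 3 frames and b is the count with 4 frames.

3 frames: F F F . . F F . . . . . F F → 7 faults.
4 frames: F F F . . F F . . . . . F . → 6 faults.
6 < 7: adding a frame reduced faults, as is typical.

7, 6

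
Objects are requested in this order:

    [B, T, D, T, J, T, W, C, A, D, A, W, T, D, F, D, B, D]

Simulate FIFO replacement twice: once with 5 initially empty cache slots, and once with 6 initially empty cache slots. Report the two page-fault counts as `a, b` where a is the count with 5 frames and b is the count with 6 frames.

5 frames: F F F . F . F F F . . . F F F . F . → 11 faults.
6 frames: F F F . F . F F F . . . . . F . F F → 10 faults.
10 < 11: adding a frame reduced faults, as is typical.

11, 10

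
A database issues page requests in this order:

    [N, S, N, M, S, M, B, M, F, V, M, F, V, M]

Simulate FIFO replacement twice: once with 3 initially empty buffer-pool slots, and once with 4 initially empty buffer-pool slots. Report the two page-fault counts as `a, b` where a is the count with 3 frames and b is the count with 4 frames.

3 frames: F F . F . . F . F F F . . . → 7 faults.
4 frames: F F . F . . F . F F . . . . → 6 faults.
6 < 7: adding a frame reduced faults, as is typical.

7, 6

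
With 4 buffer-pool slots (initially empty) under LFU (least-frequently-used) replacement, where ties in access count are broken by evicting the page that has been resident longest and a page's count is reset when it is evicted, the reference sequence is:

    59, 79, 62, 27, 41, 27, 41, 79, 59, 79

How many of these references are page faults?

59 -> miss, frames [59]
79 -> miss, frames [59, 79]
62 -> miss, frames [59, 79, 62]
27 -> miss, frames [59, 79, 62, 27]
41 -> miss, evict 59, frames [79, 62, 27, 41]
27 -> hit
41 -> hit
79 -> hit
59 -> miss, evict 62, frames [79, 27, 41, 59]
79 -> hit
Page faults: 6.

6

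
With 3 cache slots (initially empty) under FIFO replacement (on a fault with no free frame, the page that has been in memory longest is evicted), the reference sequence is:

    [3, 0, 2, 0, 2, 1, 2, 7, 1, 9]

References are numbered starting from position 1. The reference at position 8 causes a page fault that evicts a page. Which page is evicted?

pos 1: 3 -> miss, frames [3]
pos 2: 0 -> miss, frames [3, 0]
pos 3: 2 -> miss, frames [3, 0, 2]
pos 4: 0 -> hit
pos 5: 2 -> hit
pos 6: 1 -> miss, evict 3, frames [0, 2, 1]
pos 7: 2 -> hit
pos 8: 7 -> miss, evict 0, frames [2, 1, 7]
At position 8, page 0 is evicted.

0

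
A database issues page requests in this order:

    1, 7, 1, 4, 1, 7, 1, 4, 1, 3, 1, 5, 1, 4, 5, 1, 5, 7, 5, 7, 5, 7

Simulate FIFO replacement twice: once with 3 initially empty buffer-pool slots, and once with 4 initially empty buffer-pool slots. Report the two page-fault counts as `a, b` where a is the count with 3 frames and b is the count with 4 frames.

3 frames: F F . F . . . . . F F F . F . . . F . . . . → 8 faults.
4 frames: F F . F . . . . . F . F F . . . . F . . . . → 7 faults.
7 < 8: adding a frame reduced faults, as is typical.

8, 7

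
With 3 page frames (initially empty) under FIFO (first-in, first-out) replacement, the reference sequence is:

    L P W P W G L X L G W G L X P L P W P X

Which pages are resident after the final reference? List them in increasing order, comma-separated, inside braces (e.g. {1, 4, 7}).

{P, W, X}

L -> miss, frames [L]
P -> miss, frames [L, P]
W -> miss, frames [L, P, W]
P -> hit
W -> hit
G -> miss, evict L, frames [P, W, G]
L -> miss, evict P, frames [W, G, L]
X -> miss, evict W, frames [G, L, X]
L -> hit
G -> hit
W -> miss, evict G, frames [L, X, W]
G -> miss, evict L, frames [X, W, G]
L -> miss, evict X, frames [W, G, L]
X -> miss, evict W, frames [G, L, X]
P -> miss, evict G, frames [L, X, P]
L -> hit
P -> hit
W -> miss, evict L, frames [X, P, W]
P -> hit
X -> hit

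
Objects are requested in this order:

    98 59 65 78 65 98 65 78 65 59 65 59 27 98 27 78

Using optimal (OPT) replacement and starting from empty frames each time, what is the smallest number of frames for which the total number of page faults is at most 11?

f=1: 16 faults
f=2: 10 faults
f=3: 7 faults
f=4: 5 faults
f=5: 5 faults
Smallest f with faults ≤ 11 is 2.

2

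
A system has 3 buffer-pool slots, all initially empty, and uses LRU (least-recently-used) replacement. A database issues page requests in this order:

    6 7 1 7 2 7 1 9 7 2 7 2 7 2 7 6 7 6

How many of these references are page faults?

6 → miss, frames [6]
7 → miss, frames [6, 7]
1 → miss, frames [6, 7, 1]
7 → hit
2 → miss, evict 6, frames [1, 7, 2]
7 → hit
1 → hit
9 → miss, evict 2, frames [7, 1, 9]
7 → hit
2 → miss, evict 1, frames [9, 7, 2]
7 → hit
2 → hit
7 → hit
2 → hit
7 → hit
6 → miss, evict 9, frames [2, 7, 6]
7 → hit
6 → hit
Page faults: 7.

7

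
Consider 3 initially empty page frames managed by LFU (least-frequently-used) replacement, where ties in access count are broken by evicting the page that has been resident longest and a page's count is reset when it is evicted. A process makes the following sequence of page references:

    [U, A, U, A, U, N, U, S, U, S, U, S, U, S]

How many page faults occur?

4

U -> fault, frames [U]
A -> fault, frames [U, A]
U -> hit
A -> hit
U -> hit
N -> fault, frames [U, A, N]
U -> hit
S -> fault, evict N, frames [U, A, S]
U -> hit
S -> hit
U -> hit
S -> hit
U -> hit
S -> hit
Page faults: 4.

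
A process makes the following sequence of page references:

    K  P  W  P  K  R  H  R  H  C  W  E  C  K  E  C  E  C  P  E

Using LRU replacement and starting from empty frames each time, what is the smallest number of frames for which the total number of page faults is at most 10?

f=1: 20 faults
f=2: 15 faults
f=3: 10 faults
f=4: 10 faults
f=5: 10 faults
f=6: 8 faults
f=7: 7 faults
Smallest f with faults ≤ 10 is 3.

3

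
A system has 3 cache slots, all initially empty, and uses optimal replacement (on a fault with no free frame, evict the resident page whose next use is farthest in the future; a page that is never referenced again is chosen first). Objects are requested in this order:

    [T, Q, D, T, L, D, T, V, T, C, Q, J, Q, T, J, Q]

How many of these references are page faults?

T: miss, frames [T]
Q: miss, frames [T, Q]
D: miss, frames [T, Q, D]
T: hit
L: miss, evict Q, frames [T, D, L]
D: hit
T: hit
V: miss, evict L, frames [T, D, V]
T: hit
C: miss, evict V, frames [T, D, C]
Q: miss, evict C, frames [T, D, Q]
J: miss, evict D, frames [T, Q, J]
Q: hit
T: hit
J: hit
Q: hit
Page faults: 8.

8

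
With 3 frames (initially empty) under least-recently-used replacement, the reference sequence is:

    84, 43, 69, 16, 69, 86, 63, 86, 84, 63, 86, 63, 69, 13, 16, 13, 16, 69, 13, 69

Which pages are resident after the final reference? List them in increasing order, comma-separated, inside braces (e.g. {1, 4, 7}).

{13, 16, 69}

84 → fault, frames [84]
43 → fault, frames [84, 43]
69 → fault, frames [84, 43, 69]
16 → fault, evict 84, frames [43, 69, 16]
69 → hit
86 → fault, evict 43, frames [16, 69, 86]
63 → fault, evict 16, frames [69, 86, 63]
86 → hit
84 → fault, evict 69, frames [63, 86, 84]
63 → hit
86 → hit
63 → hit
69 → fault, evict 84, frames [86, 63, 69]
13 → fault, evict 86, frames [63, 69, 13]
16 → fault, evict 63, frames [69, 13, 16]
13 → hit
16 → hit
69 → hit
13 → hit
69 → hit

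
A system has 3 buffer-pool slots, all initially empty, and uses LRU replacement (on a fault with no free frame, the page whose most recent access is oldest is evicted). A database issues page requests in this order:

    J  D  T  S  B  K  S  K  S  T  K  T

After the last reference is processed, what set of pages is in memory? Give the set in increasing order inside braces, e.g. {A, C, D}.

J: fault, frames [J]
D: fault, frames [J, D]
T: fault, frames [J, D, T]
S: fault, evict J, frames [D, T, S]
B: fault, evict D, frames [T, S, B]
K: fault, evict T, frames [S, B, K]
S: hit
K: hit
S: hit
T: fault, evict B, frames [K, S, T]
K: hit
T: hit

{K, S, T}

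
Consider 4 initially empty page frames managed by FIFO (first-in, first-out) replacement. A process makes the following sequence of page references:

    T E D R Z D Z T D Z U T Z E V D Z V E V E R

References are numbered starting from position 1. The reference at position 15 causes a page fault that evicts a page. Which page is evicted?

Z

pos 1: T: fault, frames [T]
pos 2: E: fault, frames [T, E]
pos 3: D: fault, frames [T, E, D]
pos 4: R: fault, frames [T, E, D, R]
pos 5: Z: fault, evict T, frames [E, D, R, Z]
pos 6: D: hit
pos 7: Z: hit
pos 8: T: fault, evict E, frames [D, R, Z, T]
pos 9: D: hit
pos 10: Z: hit
pos 11: U: fault, evict D, frames [R, Z, T, U]
pos 12: T: hit
pos 13: Z: hit
pos 14: E: fault, evict R, frames [Z, T, U, E]
pos 15: V: fault, evict Z, frames [T, U, E, V]
At position 15, page Z is evicted.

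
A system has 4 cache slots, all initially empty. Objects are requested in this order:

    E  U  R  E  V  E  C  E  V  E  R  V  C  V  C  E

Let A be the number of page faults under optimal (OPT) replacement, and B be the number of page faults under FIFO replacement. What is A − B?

-1

Under OPT: F F F . F . F . . . . . . . . . → 5 faults.
Under FIFO: F F F . F . F F . . . . . . . . → 6 faults.
A − B = 5 − 6 = -1.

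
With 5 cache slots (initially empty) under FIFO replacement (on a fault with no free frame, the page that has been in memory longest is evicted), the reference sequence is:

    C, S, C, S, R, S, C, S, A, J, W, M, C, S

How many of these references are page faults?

9

C: fault, frames [C]
S: fault, frames [C, S]
C: hit
S: hit
R: fault, frames [C, S, R]
S: hit
C: hit
S: hit
A: fault, frames [C, S, R, A]
J: fault, frames [C, S, R, A, J]
W: fault, evict C, frames [S, R, A, J, W]
M: fault, evict S, frames [R, A, J, W, M]
C: fault, evict R, frames [A, J, W, M, C]
S: fault, evict A, frames [J, W, M, C, S]
Page faults: 9.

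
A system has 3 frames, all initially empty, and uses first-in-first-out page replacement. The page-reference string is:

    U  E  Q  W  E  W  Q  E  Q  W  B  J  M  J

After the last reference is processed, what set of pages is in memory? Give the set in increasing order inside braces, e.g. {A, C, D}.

U -> miss, frames {U}
E -> miss, frames {U,E}
Q -> miss, frames {U,E,Q}
W -> miss, evict U, frames {E,Q,W}
E -> hit
W -> hit
Q -> hit
E -> hit
Q -> hit
W -> hit
B -> miss, evict E, frames {Q,W,B}
J -> miss, evict Q, frames {W,B,J}
M -> miss, evict W, frames {B,J,M}
J -> hit

{B, J, M}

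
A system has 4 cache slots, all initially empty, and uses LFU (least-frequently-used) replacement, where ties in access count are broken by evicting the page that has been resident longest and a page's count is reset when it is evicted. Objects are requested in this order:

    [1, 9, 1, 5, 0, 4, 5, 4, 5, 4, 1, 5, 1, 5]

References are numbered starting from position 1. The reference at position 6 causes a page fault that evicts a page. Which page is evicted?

pos 1: 1: miss, frames {1}
pos 2: 9: miss, frames {1,9}
pos 3: 1: hit
pos 4: 5: miss, frames {1,9,5}
pos 5: 0: miss, frames {1,9,5,0}
pos 6: 4: miss, evict 9, frames {1,5,0,4}
At position 6, page 9 is evicted.

9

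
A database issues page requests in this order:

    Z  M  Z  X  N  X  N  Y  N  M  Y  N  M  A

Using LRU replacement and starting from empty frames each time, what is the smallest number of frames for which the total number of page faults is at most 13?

f=1: 14 faults
f=2: 10 faults
f=3: 7 faults
f=4: 7 faults
f=5: 6 faults
f=6: 6 faults
Smallest f with faults ≤ 13 is 2.

2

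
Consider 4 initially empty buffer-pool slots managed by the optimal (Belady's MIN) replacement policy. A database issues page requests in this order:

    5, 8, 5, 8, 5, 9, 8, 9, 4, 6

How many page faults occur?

5

5: miss, frames (5)
8: miss, frames (5 8)
5: hit
8: hit
5: hit
9: miss, frames (5 8 9)
8: hit
9: hit
4: miss, frames (5 8 9 4)
6: miss, evict 4, frames (5 8 9 6)
Page faults: 5.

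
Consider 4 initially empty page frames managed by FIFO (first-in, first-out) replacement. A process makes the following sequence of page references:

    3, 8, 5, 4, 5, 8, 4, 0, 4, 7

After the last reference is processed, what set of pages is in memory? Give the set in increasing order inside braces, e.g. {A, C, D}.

{0, 4, 5, 7}

3 -> fault, frames (3)
8 -> fault, frames (3 8)
5 -> fault, frames (3 8 5)
4 -> fault, frames (3 8 5 4)
5 -> hit
8 -> hit
4 -> hit
0 -> fault, evict 3, frames (8 5 4 0)
4 -> hit
7 -> fault, evict 8, frames (5 4 0 7)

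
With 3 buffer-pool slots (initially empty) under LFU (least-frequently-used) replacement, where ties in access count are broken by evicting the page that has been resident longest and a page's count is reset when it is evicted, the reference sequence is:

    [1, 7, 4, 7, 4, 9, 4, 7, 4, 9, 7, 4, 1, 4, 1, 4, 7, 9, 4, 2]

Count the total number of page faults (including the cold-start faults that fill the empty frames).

1 → miss, frames {1}
7 → miss, frames {1,7}
4 → miss, frames {1,7,4}
7 → hit
4 → hit
9 → miss, evict 1, frames {7,4,9}
4 → hit
7 → hit
4 → hit
9 → hit
7 → hit
4 → hit
1 → miss, evict 9, frames {7,4,1}
4 → hit
1 → hit
4 → hit
7 → hit
9 → miss, evict 1, frames {7,4,9}
4 → hit
2 → miss, evict 9, frames {7,4,2}
Page faults: 7.

7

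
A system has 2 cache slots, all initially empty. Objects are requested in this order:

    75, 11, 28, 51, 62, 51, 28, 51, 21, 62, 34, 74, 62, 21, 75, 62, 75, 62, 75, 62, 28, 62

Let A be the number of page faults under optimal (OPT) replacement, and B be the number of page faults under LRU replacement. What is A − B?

Under OPT: F F F F F . F . F F F F . F F . . . . . F . → 13 faults.
Under LRU: F F F F F . F . F F F F F F F F . . . . F . → 15 faults.
A − B = 13 − 15 = -2.

-2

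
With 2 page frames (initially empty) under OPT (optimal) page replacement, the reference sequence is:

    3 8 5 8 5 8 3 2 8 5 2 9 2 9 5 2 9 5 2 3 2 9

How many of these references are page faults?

3 -> fault, frames [3]
8 -> fault, frames [3, 8]
5 -> fault, evict 3, frames [8, 5]
8 -> hit
5 -> hit
8 -> hit
3 -> fault, evict 5, frames [8, 3]
2 -> fault, evict 3, frames [8, 2]
8 -> hit
5 -> fault, evict 8, frames [2, 5]
2 -> hit
9 -> fault, evict 5, frames [2, 9]
2 -> hit
9 -> hit
5 -> fault, evict 9, frames [2, 5]
2 -> hit
9 -> fault, evict 2, frames [5, 9]
5 -> hit
2 -> fault, evict 5, frames [9, 2]
3 -> fault, evict 9, frames [2, 3]
2 -> hit
9 -> fault, evict 3, frames [2, 9]
Page faults: 12.

12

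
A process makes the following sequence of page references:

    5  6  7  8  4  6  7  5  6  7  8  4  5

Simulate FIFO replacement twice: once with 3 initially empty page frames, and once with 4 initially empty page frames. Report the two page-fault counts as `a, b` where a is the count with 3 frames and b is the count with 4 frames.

10, 11

3 frames: F F F F F F F F . . F F . → 10 faults.
4 frames: F F F F F . . F F F F F F → 11 faults.
11 > 10: adding a frame increased faults — Belady's anomaly.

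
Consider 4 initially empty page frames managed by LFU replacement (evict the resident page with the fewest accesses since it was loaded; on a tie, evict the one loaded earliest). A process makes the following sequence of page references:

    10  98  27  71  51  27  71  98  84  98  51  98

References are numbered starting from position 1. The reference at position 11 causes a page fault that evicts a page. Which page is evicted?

pos 1: 10 → miss, frames {10}
pos 2: 98 → miss, frames {10,98}
pos 3: 27 → miss, frames {10,98,27}
pos 4: 71 → miss, frames {10,98,27,71}
pos 5: 51 → miss, evict 10, frames {98,27,71,51}
pos 6: 27 → hit
pos 7: 71 → hit
pos 8: 98 → hit
pos 9: 84 → miss, evict 51, frames {98,27,71,84}
pos 10: 98 → hit
pos 11: 51 → miss, evict 84, frames {98,27,71,51}
At position 11, page 84 is evicted.

84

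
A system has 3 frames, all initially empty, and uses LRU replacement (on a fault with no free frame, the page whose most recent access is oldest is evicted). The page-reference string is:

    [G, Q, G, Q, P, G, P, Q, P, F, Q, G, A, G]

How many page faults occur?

6

G → fault, frames [G]
Q → fault, frames [G, Q]
G → hit
Q → hit
P → fault, frames [G, Q, P]
G → hit
P → hit
Q → hit
P → hit
F → fault, evict G, frames [Q, P, F]
Q → hit
G → fault, evict P, frames [F, Q, G]
A → fault, evict F, frames [Q, G, A]
G → hit
Page faults: 6.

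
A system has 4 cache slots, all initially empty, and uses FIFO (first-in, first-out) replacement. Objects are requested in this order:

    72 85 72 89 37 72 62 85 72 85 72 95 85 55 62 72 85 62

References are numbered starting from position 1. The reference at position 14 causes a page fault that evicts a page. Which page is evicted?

pos 1: 72 → fault, frames [72]
pos 2: 85 → fault, frames [72, 85]
pos 3: 72 → hit
pos 4: 89 → fault, frames [72, 85, 89]
pos 5: 37 → fault, frames [72, 85, 89, 37]
pos 6: 72 → hit
pos 7: 62 → fault, evict 72, frames [85, 89, 37, 62]
pos 8: 85 → hit
pos 9: 72 → fault, evict 85, frames [89, 37, 62, 72]
pos 10: 85 → fault, evict 89, frames [37, 62, 72, 85]
pos 11: 72 → hit
pos 12: 95 → fault, evict 37, frames [62, 72, 85, 95]
pos 13: 85 → hit
pos 14: 55 → fault, evict 62, frames [72, 85, 95, 55]
At position 14, page 62 is evicted.

62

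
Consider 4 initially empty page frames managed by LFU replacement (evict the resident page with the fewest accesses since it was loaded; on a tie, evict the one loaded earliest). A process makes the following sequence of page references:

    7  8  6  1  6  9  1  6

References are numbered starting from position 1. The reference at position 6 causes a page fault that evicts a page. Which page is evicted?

7

pos 1: 7 -> fault, frames {7}
pos 2: 8 -> fault, frames {7,8}
pos 3: 6 -> fault, frames {7,8,6}
pos 4: 1 -> fault, frames {7,8,6,1}
pos 5: 6 -> hit
pos 6: 9 -> fault, evict 7, frames {8,6,1,9}
At position 6, page 7 is evicted.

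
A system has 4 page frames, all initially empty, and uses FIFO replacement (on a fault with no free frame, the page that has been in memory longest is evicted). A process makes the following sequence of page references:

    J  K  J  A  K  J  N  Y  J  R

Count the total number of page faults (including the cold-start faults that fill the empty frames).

J: fault, frames {J}
K: fault, frames {J,K}
J: hit
A: fault, frames {J,K,A}
K: hit
J: hit
N: fault, frames {J,K,A,N}
Y: fault, evict J, frames {K,A,N,Y}
J: fault, evict K, frames {A,N,Y,J}
R: fault, evict A, frames {N,Y,J,R}
Page faults: 7.

7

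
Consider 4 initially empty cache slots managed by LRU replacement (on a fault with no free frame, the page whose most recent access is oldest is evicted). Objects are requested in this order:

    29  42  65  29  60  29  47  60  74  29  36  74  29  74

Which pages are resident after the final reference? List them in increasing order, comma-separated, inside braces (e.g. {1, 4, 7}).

29: fault, frames {29}
42: fault, frames {29,42}
65: fault, frames {29,42,65}
29: hit
60: fault, frames {42,65,29,60}
29: hit
47: fault, evict 42, frames {65,60,29,47}
60: hit
74: fault, evict 65, frames {29,47,60,74}
29: hit
36: fault, evict 47, frames {60,74,29,36}
74: hit
29: hit
74: hit

{29, 36, 60, 74}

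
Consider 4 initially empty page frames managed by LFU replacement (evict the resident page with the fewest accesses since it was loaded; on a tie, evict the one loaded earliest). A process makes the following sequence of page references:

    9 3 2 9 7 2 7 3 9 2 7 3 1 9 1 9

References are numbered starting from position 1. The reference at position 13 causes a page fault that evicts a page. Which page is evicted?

9

pos 1: 9 → fault, frames (9)
pos 2: 3 → fault, frames (9 3)
pos 3: 2 → fault, frames (9 3 2)
pos 4: 9 → hit
pos 5: 7 → fault, frames (9 3 2 7)
pos 6: 2 → hit
pos 7: 7 → hit
pos 8: 3 → hit
pos 9: 9 → hit
pos 10: 2 → hit
pos 11: 7 → hit
pos 12: 3 → hit
pos 13: 1 → fault, evict 9, frames (3 2 7 1)
At position 13, page 9 is evicted.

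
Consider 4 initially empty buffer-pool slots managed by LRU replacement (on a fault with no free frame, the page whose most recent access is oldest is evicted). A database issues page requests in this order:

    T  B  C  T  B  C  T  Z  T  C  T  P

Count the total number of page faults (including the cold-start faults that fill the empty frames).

5

T -> fault, frames [T]
B -> fault, frames [T, B]
C -> fault, frames [T, B, C]
T -> hit
B -> hit
C -> hit
T -> hit
Z -> fault, frames [B, C, T, Z]
T -> hit
C -> hit
T -> hit
P -> fault, evict B, frames [Z, C, T, P]
Page faults: 5.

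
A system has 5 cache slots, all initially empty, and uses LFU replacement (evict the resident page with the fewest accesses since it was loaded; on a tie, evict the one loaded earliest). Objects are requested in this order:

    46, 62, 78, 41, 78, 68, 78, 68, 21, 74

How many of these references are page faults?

46 → miss, frames {46}
62 → miss, frames {46,62}
78 → miss, frames {46,62,78}
41 → miss, frames {46,62,78,41}
78 → hit
68 → miss, frames {46,62,78,41,68}
78 → hit
68 → hit
21 → miss, evict 46, frames {62,78,41,68,21}
74 → miss, evict 62, frames {78,41,68,21,74}
Page faults: 7.

7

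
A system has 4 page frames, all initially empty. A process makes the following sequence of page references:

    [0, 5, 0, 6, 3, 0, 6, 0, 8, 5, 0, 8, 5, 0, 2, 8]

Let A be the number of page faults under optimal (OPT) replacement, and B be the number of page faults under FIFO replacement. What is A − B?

-2

Under OPT: F F . F F . . . F . . . . . F . → 6 faults.
Under FIFO: F F . F F . . . F . F . F . F . → 8 faults.
A − B = 6 − 8 = -2.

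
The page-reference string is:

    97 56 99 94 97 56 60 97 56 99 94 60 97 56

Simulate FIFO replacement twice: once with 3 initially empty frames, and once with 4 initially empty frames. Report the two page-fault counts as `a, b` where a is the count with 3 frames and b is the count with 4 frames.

3 frames: F F F F F F F . . F F . F F → 11 faults.
4 frames: F F F F . . F F F F F F F F → 12 faults.
12 > 11: adding a frame increased faults — Belady's anomaly.

11, 12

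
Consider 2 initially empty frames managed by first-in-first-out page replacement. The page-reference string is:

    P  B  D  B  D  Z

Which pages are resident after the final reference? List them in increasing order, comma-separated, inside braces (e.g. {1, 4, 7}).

{D, Z}

P: fault, frames (P)
B: fault, frames (P B)
D: fault, evict P, frames (B D)
B: hit
D: hit
Z: fault, evict B, frames (D Z)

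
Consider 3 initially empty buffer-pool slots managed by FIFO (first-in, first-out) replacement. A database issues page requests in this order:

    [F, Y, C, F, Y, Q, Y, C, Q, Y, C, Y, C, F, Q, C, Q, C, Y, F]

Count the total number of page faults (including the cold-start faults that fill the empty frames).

F → miss, frames (F)
Y → miss, frames (F Y)
C → miss, frames (F Y C)
F → hit
Y → hit
Q → miss, evict F, frames (Y C Q)
Y → hit
C → hit
Q → hit
Y → hit
C → hit
Y → hit
C → hit
F → miss, evict Y, frames (C Q F)
Q → hit
C → hit
Q → hit
C → hit
Y → miss, evict C, frames (Q F Y)
F → hit
Page faults: 6.

6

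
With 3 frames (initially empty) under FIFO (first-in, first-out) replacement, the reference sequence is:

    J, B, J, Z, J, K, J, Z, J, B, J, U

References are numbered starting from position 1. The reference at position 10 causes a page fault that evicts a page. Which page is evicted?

pos 1: J: fault, frames (J)
pos 2: B: fault, frames (J B)
pos 3: J: hit
pos 4: Z: fault, frames (J B Z)
pos 5: J: hit
pos 6: K: fault, evict J, frames (B Z K)
pos 7: J: fault, evict B, frames (Z K J)
pos 8: Z: hit
pos 9: J: hit
pos 10: B: fault, evict Z, frames (K J B)
At position 10, page Z is evicted.

Z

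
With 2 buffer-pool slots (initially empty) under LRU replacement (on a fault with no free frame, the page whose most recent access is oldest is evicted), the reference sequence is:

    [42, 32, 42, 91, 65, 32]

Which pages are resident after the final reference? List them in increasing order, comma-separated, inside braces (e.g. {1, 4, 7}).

{32, 65}

42 -> miss, frames {42}
32 -> miss, frames {42,32}
42 -> hit
91 -> miss, evict 32, frames {42,91}
65 -> miss, evict 42, frames {91,65}
32 -> miss, evict 91, frames {65,32}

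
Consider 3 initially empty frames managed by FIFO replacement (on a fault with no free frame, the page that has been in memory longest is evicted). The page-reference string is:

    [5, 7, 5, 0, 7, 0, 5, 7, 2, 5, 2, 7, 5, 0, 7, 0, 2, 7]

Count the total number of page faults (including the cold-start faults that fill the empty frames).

8

5 → fault, frames (5)
7 → fault, frames (5 7)
5 → hit
0 → fault, frames (5 7 0)
7 → hit
0 → hit
5 → hit
7 → hit
2 → fault, evict 5, frames (7 0 2)
5 → fault, evict 7, frames (0 2 5)
2 → hit
7 → fault, evict 0, frames (2 5 7)
5 → hit
0 → fault, evict 2, frames (5 7 0)
7 → hit
0 → hit
2 → fault, evict 5, frames (7 0 2)
7 → hit
Page faults: 8.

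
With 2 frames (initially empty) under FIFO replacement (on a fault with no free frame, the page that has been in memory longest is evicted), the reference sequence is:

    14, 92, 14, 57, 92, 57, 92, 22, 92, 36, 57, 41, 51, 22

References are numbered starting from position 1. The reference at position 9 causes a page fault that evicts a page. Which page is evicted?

57

pos 1: 14 -> miss, frames {14}
pos 2: 92 -> miss, frames {14,92}
pos 3: 14 -> hit
pos 4: 57 -> miss, evict 14, frames {92,57}
pos 5: 92 -> hit
pos 6: 57 -> hit
pos 7: 92 -> hit
pos 8: 22 -> miss, evict 92, frames {57,22}
pos 9: 92 -> miss, evict 57, frames {22,92}
At position 9, page 57 is evicted.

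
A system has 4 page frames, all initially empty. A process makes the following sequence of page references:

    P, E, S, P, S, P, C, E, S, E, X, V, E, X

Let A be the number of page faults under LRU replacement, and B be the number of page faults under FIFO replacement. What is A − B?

-1

Under LRU: F F F . . . F . . . F F . . → 6 faults.
Under FIFO: F F F . . . F . . . F F F . → 7 faults.
A − B = 6 − 7 = -1.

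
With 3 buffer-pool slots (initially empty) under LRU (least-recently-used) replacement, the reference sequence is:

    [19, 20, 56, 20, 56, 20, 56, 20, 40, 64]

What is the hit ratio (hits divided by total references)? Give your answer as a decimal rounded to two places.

0.50

19 -> fault, frames (19)
20 -> fault, frames (19 20)
56 -> fault, frames (19 20 56)
20 -> hit
56 -> hit
20 -> hit
56 -> hit
20 -> hit
40 -> fault, evict 19, frames (56 20 40)
64 -> fault, evict 56, frames (20 40 64)
Hits: 5 of 10 references → 5/10 = 0.5000.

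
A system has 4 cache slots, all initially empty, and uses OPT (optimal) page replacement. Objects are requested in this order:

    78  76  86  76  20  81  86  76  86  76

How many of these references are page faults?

78 → fault, frames (78)
76 → fault, frames (78 76)
86 → fault, frames (78 76 86)
76 → hit
20 → fault, frames (78 76 86 20)
81 → fault, evict 20, frames (78 76 86 81)
86 → hit
76 → hit
86 → hit
76 → hit
Page faults: 5.

5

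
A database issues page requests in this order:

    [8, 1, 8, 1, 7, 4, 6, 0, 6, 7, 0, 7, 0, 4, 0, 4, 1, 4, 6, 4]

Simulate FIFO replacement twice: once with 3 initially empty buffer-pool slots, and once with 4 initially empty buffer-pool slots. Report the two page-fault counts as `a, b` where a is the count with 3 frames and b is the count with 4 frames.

10, 7

3 frames: F F . . F F F F . F . . . F . . F . F . → 10 faults.
4 frames: F F . . F F F F . . . . . . . . F . . . → 7 faults.
7 < 10: adding a frame reduced faults, as is typical.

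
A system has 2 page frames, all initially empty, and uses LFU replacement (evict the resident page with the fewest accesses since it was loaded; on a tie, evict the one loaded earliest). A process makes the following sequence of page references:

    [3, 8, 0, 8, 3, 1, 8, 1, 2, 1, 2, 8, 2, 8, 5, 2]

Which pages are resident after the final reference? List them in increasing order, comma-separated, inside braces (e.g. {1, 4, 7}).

{2, 8}

3 → fault, frames {3}
8 → fault, frames {3,8}
0 → fault, evict 3, frames {8,0}
8 → hit
3 → fault, evict 0, frames {8,3}
1 → fault, evict 3, frames {8,1}
8 → hit
1 → hit
2 → fault, evict 1, frames {8,2}
1 → fault, evict 2, frames {8,1}
2 → fault, evict 1, frames {8,2}
8 → hit
2 → hit
8 → hit
5 → fault, evict 2, frames {8,5}
2 → fault, evict 5, frames {8,2}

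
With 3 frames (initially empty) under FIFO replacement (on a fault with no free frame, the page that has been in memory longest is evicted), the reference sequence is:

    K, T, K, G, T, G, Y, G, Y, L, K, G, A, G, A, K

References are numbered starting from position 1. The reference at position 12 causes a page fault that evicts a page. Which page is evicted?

Y

pos 1: K: fault, frames (K)
pos 2: T: fault, frames (K T)
pos 3: K: hit
pos 4: G: fault, frames (K T G)
pos 5: T: hit
pos 6: G: hit
pos 7: Y: fault, evict K, frames (T G Y)
pos 8: G: hit
pos 9: Y: hit
pos 10: L: fault, evict T, frames (G Y L)
pos 11: K: fault, evict G, frames (Y L K)
pos 12: G: fault, evict Y, frames (L K G)
At position 12, page Y is evicted.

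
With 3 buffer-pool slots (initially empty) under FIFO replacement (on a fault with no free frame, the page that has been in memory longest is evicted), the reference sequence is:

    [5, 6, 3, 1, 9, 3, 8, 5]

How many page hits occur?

1

5 -> miss, frames {5}
6 -> miss, frames {5,6}
3 -> miss, frames {5,6,3}
1 -> miss, evict 5, frames {6,3,1}
9 -> miss, evict 6, frames {3,1,9}
3 -> hit
8 -> miss, evict 3, frames {1,9,8}
5 -> miss, evict 1, frames {9,8,5}
Hits: 1.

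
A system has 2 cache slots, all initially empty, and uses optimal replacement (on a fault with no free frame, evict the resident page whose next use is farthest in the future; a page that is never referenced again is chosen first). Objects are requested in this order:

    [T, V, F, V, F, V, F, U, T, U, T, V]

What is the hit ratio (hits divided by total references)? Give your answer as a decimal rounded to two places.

0.50

T: miss, frames {T}
V: miss, frames {T,V}
F: miss, evict T, frames {V,F}
V: hit
F: hit
V: hit
F: hit
U: miss, evict F, frames {V,U}
T: miss, evict V, frames {U,T}
U: hit
T: hit
V: miss, evict T, frames {U,V}
Hits: 6 of 12 references → 6/12 = 0.5000.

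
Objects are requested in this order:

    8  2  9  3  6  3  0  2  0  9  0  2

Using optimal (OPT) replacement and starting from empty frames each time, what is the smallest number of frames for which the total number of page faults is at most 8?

3

f=1: 12 faults
f=2: 9 faults
f=3: 7 faults
f=4: 6 faults
f=5: 6 faults
f=6: 6 faults
Smallest f with faults ≤ 8 is 3.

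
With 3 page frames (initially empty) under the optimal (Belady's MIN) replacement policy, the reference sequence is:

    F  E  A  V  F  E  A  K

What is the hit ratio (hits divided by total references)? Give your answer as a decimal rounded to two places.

F -> fault, frames {F}
E -> fault, frames {F,E}
A -> fault, frames {F,E,A}
V -> fault, evict A, frames {F,E,V}
F -> hit
E -> hit
A -> fault, evict V, frames {F,E,A}
K -> fault, evict A, frames {F,E,K}
Hits: 2 of 8 references → 2/8 = 0.2500.

0.25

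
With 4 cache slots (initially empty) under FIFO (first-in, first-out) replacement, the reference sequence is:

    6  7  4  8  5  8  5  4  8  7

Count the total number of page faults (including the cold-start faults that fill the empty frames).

5

6 → miss, frames (6)
7 → miss, frames (6 7)
4 → miss, frames (6 7 4)
8 → miss, frames (6 7 4 8)
5 → miss, evict 6, frames (7 4 8 5)
8 → hit
5 → hit
4 → hit
8 → hit
7 → hit
Page faults: 5.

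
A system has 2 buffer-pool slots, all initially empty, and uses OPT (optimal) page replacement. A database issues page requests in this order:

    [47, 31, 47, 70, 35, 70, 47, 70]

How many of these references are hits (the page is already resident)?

47: miss, frames [47]
31: miss, frames [47, 31]
47: hit
70: miss, evict 31, frames [47, 70]
35: miss, evict 47, frames [70, 35]
70: hit
47: miss, evict 35, frames [70, 47]
70: hit
Hits: 3.

3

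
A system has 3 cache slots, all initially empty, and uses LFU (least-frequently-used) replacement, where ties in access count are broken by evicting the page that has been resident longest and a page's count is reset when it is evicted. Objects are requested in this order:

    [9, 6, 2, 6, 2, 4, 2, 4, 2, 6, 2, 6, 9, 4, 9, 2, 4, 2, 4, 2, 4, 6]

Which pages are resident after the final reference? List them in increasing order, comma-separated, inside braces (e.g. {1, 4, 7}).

9 → miss, frames (9)
6 → miss, frames (9 6)
2 → miss, frames (9 6 2)
6 → hit
2 → hit
4 → miss, evict 9, frames (6 2 4)
2 → hit
4 → hit
2 → hit
6 → hit
2 → hit
6 → hit
9 → miss, evict 4, frames (6 2 9)
4 → miss, evict 9, frames (6 2 4)
9 → miss, evict 4, frames (6 2 9)
2 → hit
4 → miss, evict 9, frames (6 2 4)
2 → hit
4 → hit
2 → hit
4 → hit
6 → hit

{2, 4, 6}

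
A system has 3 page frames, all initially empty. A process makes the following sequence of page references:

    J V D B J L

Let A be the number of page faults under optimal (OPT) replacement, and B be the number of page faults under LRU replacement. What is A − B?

-1

Under OPT: F F F F . F → 5 faults.
Under LRU: F F F F F F → 6 faults.
A − B = 5 − 6 = -1.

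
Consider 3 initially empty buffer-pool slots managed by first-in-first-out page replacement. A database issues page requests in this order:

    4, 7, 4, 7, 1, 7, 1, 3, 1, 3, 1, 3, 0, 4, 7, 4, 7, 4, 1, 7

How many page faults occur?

8

4 → miss, frames [4]
7 → miss, frames [4, 7]
4 → hit
7 → hit
1 → miss, frames [4, 7, 1]
7 → hit
1 → hit
3 → miss, evict 4, frames [7, 1, 3]
1 → hit
3 → hit
1 → hit
3 → hit
0 → miss, evict 7, frames [1, 3, 0]
4 → miss, evict 1, frames [3, 0, 4]
7 → miss, evict 3, frames [0, 4, 7]
4 → hit
7 → hit
4 → hit
1 → miss, evict 0, frames [4, 7, 1]
7 → hit
Page faults: 8.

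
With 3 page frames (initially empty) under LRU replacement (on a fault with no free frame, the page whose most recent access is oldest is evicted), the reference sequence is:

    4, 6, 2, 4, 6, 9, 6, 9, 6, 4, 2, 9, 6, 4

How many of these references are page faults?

8

4: miss, frames {4}
6: miss, frames {4,6}
2: miss, frames {4,6,2}
4: hit
6: hit
9: miss, evict 2, frames {4,6,9}
6: hit
9: hit
6: hit
4: hit
2: miss, evict 9, frames {6,4,2}
9: miss, evict 6, frames {4,2,9}
6: miss, evict 4, frames {2,9,6}
4: miss, evict 2, frames {9,6,4}
Page faults: 8.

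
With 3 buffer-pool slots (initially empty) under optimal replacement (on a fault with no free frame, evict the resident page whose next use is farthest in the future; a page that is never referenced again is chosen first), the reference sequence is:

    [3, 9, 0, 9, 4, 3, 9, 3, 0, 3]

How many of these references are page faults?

5

3 -> fault, frames [3]
9 -> fault, frames [3, 9]
0 -> fault, frames [3, 9, 0]
9 -> hit
4 -> fault, evict 0, frames [3, 9, 4]
3 -> hit
9 -> hit
3 -> hit
0 -> fault, evict 4, frames [3, 9, 0]
3 -> hit
Page faults: 5.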